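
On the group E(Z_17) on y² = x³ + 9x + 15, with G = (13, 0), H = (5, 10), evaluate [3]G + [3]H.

(1, 12)

First 3G:
Repeated addition: build up to 3G.
2G: (13, 0) + (13, 0): same x and y₁ ≡ -y₂, so the sum is the point at infinity.
3G: the point at infinity + (13, 0) = (13, 0) (identity).
3G = (13, 0).
Next 3H:
Repeated addition: build up to 3H.
2H: tangent at (5, 10): λ = (3·5² + 9)/(2·10) ≡ 16/3. 3⁻¹ ≡ 6 (mod 17), so λ ≡ 16·6 ≡ 11.
  x = λ² - 5 - 5 = 121 - 10 ≡ 9; y = λ·(5 - 9) - 10 ≡ 14. → (9, 14)
3H: (9, 14) + (5, 10). λ = (10 - 14)/(5 - 9) ≡ 13/13 mod 17. 13⁻¹ ≡ 4 (mod 17) since 13·4 = 52 ≡ 1, so λ ≡ 1.
  x = λ² - 9 - 5 = 1 - 14 ≡ 4; y = λ·(9 - 4) - 14 ≡ 8. → (4, 8)
3H = (4, 8).
Finally 3G + 3H:
(13, 0) + (4, 8). λ = (8 - 0)/(4 - 13) ≡ 8/8 mod 17. 8⁻¹ ≡ 15 (mod 17), so λ ≡ 1.
  x = λ² - 13 - 4 = 1 - 17 ≡ 1; y = λ·(13 - 1) - 0 ≡ 12. → (1, 12)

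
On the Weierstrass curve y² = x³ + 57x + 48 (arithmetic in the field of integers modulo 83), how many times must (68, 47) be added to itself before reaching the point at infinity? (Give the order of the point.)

2P: tangent at (68, 47): λ = (3·68² + 57)/(2·47) ≡ 68/11. 11⁻¹ ≡ 68 (mod 83) since 11·68 = 748 ≡ 1, so λ ≡ 68·68 ≡ 59.
  x = λ² - 68 - 68 = 3481 - 136 ≡ 25; y = λ·(68 - 25) - 47 ≡ 0. → (25, 0)
3P: (25, 0) + (68, 47). λ = (47 - 0)/(68 - 25) ≡ 47/43 mod 83. 43⁻¹ ≡ 56 (mod 83), so λ ≡ 59.
  x = λ² - 25 - 68 = 3481 - 93 ≡ 68; y = λ·(25 - 68) - 0 ≡ 36. → (68, 36)
4P: (68, 36) + (68, 47): same x and y₁ ≡ -y₂, so the sum is the point at infinity.
4P = the point at infinity, so the order is 4.

4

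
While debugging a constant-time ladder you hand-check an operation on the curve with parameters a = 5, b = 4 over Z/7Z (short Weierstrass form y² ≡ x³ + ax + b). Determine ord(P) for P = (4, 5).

2P: tangent at (4, 5): λ = (3·4² + 5)/(2·5) ≡ 4/3. 3⁻¹ ≡ 5 (mod 7), so λ ≡ 4·5 ≡ 6.
  x = λ² - 4 - 4 = 36 - 8 ≡ 0; y = λ·(4 - 0) - 5 ≡ 5. → (0, 5)
3P: (0, 5) + (4, 5). λ = (5 - 5)/(4 - 0) ≡ 0/4 mod 7. 4⁻¹ ≡ 2 (mod 7), so λ ≡ 0.
  x = λ² - 0 - 4 = 0 - 4 ≡ 3; y = λ·(0 - 3) - 5 ≡ 2. → (3, 2)
4P: (3, 2) + (4, 5). λ = (5 - 2)/(4 - 3) ≡ 3/1 mod 7. 1⁻¹ ≡ 1 (mod 7) since 1·1 = 1 ≡ 1, so λ ≡ 3.
  x = λ² - 3 - 4 = 9 - 7 ≡ 2; y = λ·(3 - 2) - 2 ≡ 1. → (2, 1)
5P: (2, 1) + (4, 5). λ = (5 - 1)/(4 - 2) ≡ 4/2 mod 7. 2⁻¹ ≡ 4 (mod 7) since 2·4 = 8 ≡ 1, so λ ≡ 2.
  x = λ² - 2 - 4 = 4 - 6 ≡ 5; y = λ·(2 - 5) - 1 ≡ 0. → (5, 0)
6P: (5, 0) + (4, 5). λ = (5 - 0)/(4 - 5) ≡ 5/6 mod 7. 6⁻¹ ≡ 6 (mod 7), so λ ≡ 2.
  x = λ² - 5 - 4 = 4 - 9 ≡ 2; y = λ·(5 - 2) - 0 ≡ 6. → (2, 6)
7P: (2, 6) + (4, 5). λ = (5 - 6)/(4 - 2) ≡ 6/2 mod 7. 2⁻¹ ≡ 4 (mod 7), so λ ≡ 3.
  x = λ² - 2 - 4 = 9 - 6 ≡ 3; y = λ·(2 - 3) - 6 ≡ 5. → (3, 5)
8P: (3, 5) + (4, 5). λ = (5 - 5)/(4 - 3) ≡ 0/1 mod 7. 1⁻¹ ≡ 1 (mod 7), so λ ≡ 0.
  x = λ² - 3 - 4 = 0 - 7 ≡ 0; y = λ·(3 - 0) - 5 ≡ 2. → (0, 2)
9P: (0, 2) + (4, 5). λ = (5 - 2)/(4 - 0) ≡ 3/4 mod 7. 4⁻¹ ≡ 2 (mod 7), so λ ≡ 6.
  x = λ² - 0 - 4 = 36 - 4 ≡ 4; y = λ·(0 - 4) - 2 ≡ 2. → (4, 2)
10P: (4, 2) + (4, 5): same x and y₁ ≡ -y₂, so the sum is the point at infinity.
10P = the point at infinity, so the order is 10.

10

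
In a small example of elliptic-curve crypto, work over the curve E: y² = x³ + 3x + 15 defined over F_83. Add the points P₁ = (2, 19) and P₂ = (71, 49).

(40, 15)

(2, 19) + (71, 49). λ = (49 - 19)/(71 - 2) ≡ 30/69 mod 83. 69⁻¹ ≡ 77 (mod 83), so λ ≡ 69.
  x = λ² - 2 - 71 = 4761 - 73 ≡ 40; y = λ·(2 - 40) - 19 ≡ 15. → (40, 15)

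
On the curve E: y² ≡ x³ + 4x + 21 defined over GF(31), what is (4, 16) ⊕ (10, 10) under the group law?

(18, 29)

(4, 16) + (10, 10). λ = (10 - 16)/(10 - 4) ≡ 25/6 mod 31. 6⁻¹ ≡ 26 (mod 31), so λ ≡ 30.
  x = λ² - 4 - 10 = 900 - 14 ≡ 18; y = λ·(4 - 18) - 16 ≡ 29. → (18, 29)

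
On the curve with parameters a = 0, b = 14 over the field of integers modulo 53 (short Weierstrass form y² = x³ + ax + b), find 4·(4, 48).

Write P = (4, 48).
Repeated addition: build up to 4P.
2P: tangent at (4, 48): λ = (3·4² + 0)/(2·48) ≡ 48/43. 43⁻¹ ≡ 37 (mod 53) since 43·37 = 1591 ≡ 1, so λ ≡ 48·37 ≡ 27.
  x = λ² - 4 - 4 = 729 - 8 ≡ 32; y = λ·(4 - 32) - 48 ≡ 44. → (32, 44)
3P: (32, 44) + (4, 48). λ = (48 - 44)/(4 - 32) ≡ 4/25 mod 53. 25⁻¹ ≡ 17 (mod 53) since 25·17 = 425 ≡ 1, so λ ≡ 15.
  x = λ² - 32 - 4 = 225 - 36 ≡ 30; y = λ·(32 - 30) - 44 ≡ 39. → (30, 39)
4P: (30, 39) + (4, 48). λ = (48 - 39)/(4 - 30) ≡ 9/27 mod 53. 27⁻¹ ≡ 2 (mod 53), so λ ≡ 18.
  x = λ² - 30 - 4 = 324 - 34 ≡ 25; y = λ·(30 - 25) - 39 ≡ 51. → (25, 51)

(25, 51)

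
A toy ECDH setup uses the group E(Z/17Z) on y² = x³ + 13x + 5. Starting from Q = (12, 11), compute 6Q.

Repeated addition: build up to 6Q.
2Q: tangent at (12, 11): λ = (3·12² + 13)/(2·11) ≡ 3/5. 5⁻¹ ≡ 7 (mod 17) since 5·7 = 35 ≡ 1, so λ ≡ 3·7 ≡ 4.
  x = λ² - 12 - 12 = 16 - 24 ≡ 9; y = λ·(12 - 9) - 11 ≡ 1. → (9, 1)
3Q: (9, 1) + (12, 11). λ = (11 - 1)/(12 - 9) ≡ 10/3 mod 17. 3⁻¹ ≡ 6 (mod 17), so λ ≡ 9.
  x = λ² - 9 - 12 = 81 - 21 ≡ 9; y = λ·(9 - 9) - 1 ≡ 16. → (9, 16)
4Q: (9, 16) + (12, 11). λ = (11 - 16)/(12 - 9) ≡ 12/3 mod 17. 3⁻¹ ≡ 6 (mod 17) since 3·6 = 18 ≡ 1, so λ ≡ 4.
  x = λ² - 9 - 12 = 16 - 21 ≡ 12; y = λ·(9 - 12) - 16 ≡ 6. → (12, 6)
5Q: (12, 6) + (12, 11): same x and y₁ ≡ -y₂, so the sum is O.
6Q: O + (12, 11) = (12, 11) (identity).

(12, 11)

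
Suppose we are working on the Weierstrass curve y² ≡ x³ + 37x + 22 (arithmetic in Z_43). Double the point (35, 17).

(37, 10)

tangent at (35, 17): λ = (3·35² + 37)/(2·17) ≡ 14/34. 34⁻¹ ≡ 19 (mod 43), so λ ≡ 14·19 ≡ 8.
  x = λ² - 35 - 35 = 64 - 70 ≡ 37; y = λ·(35 - 37) - 17 ≡ 10. → (37, 10)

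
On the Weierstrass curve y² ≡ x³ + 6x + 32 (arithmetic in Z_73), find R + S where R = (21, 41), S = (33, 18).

(21, 41) + (33, 18). λ = (18 - 41)/(33 - 21) ≡ 50/12 mod 73. 12⁻¹ ≡ 67 (mod 73), so λ ≡ 65.
  x = λ² - 21 - 33 = 4225 - 54 ≡ 10; y = λ·(21 - 10) - 41 ≡ 17. → (10, 17)

(10, 17)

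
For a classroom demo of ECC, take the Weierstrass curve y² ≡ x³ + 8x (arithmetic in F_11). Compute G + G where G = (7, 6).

(9, 3)

tangent at (7, 6): λ = (3·7² + 8)/(2·6) ≡ 1/1. 1⁻¹ ≡ 1 (mod 11) since 1·1 = 1 ≡ 1, so λ ≡ 1·1 ≡ 1.
  x = λ² - 7 - 7 = 1 - 14 ≡ 9; y = λ·(7 - 9) - 6 ≡ 3. → (9, 3)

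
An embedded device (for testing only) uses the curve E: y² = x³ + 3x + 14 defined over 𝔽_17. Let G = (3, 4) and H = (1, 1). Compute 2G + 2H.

First 2G:
Repeated addition: build up to 2G.
2G: tangent at (3, 4): λ = (3·3² + 3)/(2·4) ≡ 13/8. 8⁻¹ ≡ 15 (mod 17) since 8·15 = 120 ≡ 1, so λ ≡ 13·15 ≡ 8.
  x = λ² - 3 - 3 = 64 - 6 ≡ 7; y = λ·(3 - 7) - 4 ≡ 15. → (7, 15)
2G = (7, 15).
Next 2H:
Repeated addition: build up to 2H.
2H: tangent at (1, 1): λ = (3·1² + 3)/(2·1) ≡ 6/2. 2⁻¹ ≡ 9 (mod 17), so λ ≡ 6·9 ≡ 3.
  x = λ² - 1 - 1 = 9 - 2 ≡ 7; y = λ·(1 - 7) - 1 ≡ 15. → (7, 15)
2H = (7, 15).
Finally 2G + 2H:
tangent at (7, 15): λ = (3·7² + 3)/(2·15) ≡ 14/13. 13⁻¹ ≡ 4 (mod 17), so λ ≡ 14·4 ≡ 5.
  x = λ² - 7 - 7 = 25 - 14 ≡ 11; y = λ·(7 - 11) - 15 ≡ 16. → (11, 16)

(11, 16)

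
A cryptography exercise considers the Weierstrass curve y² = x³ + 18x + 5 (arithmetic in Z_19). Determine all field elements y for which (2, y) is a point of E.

x³ + 18x + 5 = 49 ≡ 11 (mod 19).
Square roots of 11 mod 19: 7 and 12 (since 7² = 49 ≡ 11).

7, 12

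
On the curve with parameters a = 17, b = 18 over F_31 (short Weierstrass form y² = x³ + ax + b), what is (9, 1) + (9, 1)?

(18, 7)

tangent at (9, 1): λ = (3·9² + 17)/(2·1) ≡ 12/2. 2⁻¹ ≡ 16 (mod 31), so λ ≡ 12·16 ≡ 6.
  x = λ² - 9 - 9 = 36 - 18 ≡ 18; y = λ·(9 - 18) - 1 ≡ 7. → (18, 7)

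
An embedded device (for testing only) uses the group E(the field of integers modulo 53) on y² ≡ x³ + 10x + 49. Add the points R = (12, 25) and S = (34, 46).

(17, 16)

(12, 25) + (34, 46). λ = (46 - 25)/(34 - 12) ≡ 21/22 mod 53. 22⁻¹ ≡ 41 (mod 53), so λ ≡ 13.
  x = λ² - 12 - 34 = 169 - 46 ≡ 17; y = λ·(12 - 17) - 25 ≡ 16. → (17, 16)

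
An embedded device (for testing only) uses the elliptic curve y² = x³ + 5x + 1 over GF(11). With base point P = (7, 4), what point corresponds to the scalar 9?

Double-and-add on 9 = (1001)₂. Start with P = (7, 4) for the leading 1-bit.
double: tangent at (7, 4): λ = (3·7² + 5)/(2·4) ≡ 9/8. 8⁻¹ ≡ 7 (mod 11) since 8·7 = 56 ≡ 1, so λ ≡ 9·7 ≡ 8.
  x = λ² - 7 - 7 = 64 - 14 ≡ 6; y = λ·(7 - 6) - 4 ≡ 4. → (6, 4)
double: tangent at (6, 4): λ = (3·6² + 5)/(2·4) ≡ 3/8. 8⁻¹ ≡ 7 (mod 11) since 8·7 = 56 ≡ 1, so λ ≡ 3·7 ≡ 10.
  x = λ² - 6 - 6 = 100 - 12 ≡ 0; y = λ·(6 - 0) - 4 ≡ 1. → (0, 1)
double: tangent at (0, 1): λ = (3·0² + 5)/(2·1) ≡ 5/2. 2⁻¹ ≡ 6 (mod 11) since 2·6 = 12 ≡ 1, so λ ≡ 5·6 ≡ 8.
  x = λ² - 0 - 0 = 64 - 0 ≡ 9; y = λ·(0 - 9) - 1 ≡ 4. → (9, 4)
add P: (9, 4) + (7, 4). λ = (4 - 4)/(7 - 9) ≡ 0/9 mod 11. 9⁻¹ ≡ 5 (mod 11) since 9·5 = 45 ≡ 1, so λ ≡ 0.
  x = λ² - 9 - 7 = 0 - 16 ≡ 6; y = λ·(9 - 6) - 4 ≡ 7. → (6, 7)

(6, 7)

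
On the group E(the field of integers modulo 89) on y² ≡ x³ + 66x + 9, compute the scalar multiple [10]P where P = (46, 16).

(68, 65)

Double-and-add on 10 = (1010)₂. Start with P = (46, 16) for the leading 1-bit.
double: tangent at (46, 16): λ = (3·46² + 66)/(2·16) ≡ 6/32. 32⁻¹ ≡ 64 (mod 89), so λ ≡ 6·64 ≡ 28.
  x = λ² - 46 - 46 = 784 - 92 ≡ 69; y = λ·(46 - 69) - 16 ≡ 52. → (69, 52)
double: tangent at (69, 52): λ = (3·69² + 66)/(2·52) ≡ 20/15. 15⁻¹ ≡ 6 (mod 89), so λ ≡ 20·6 ≡ 31.
  x = λ² - 69 - 69 = 961 - 138 ≡ 22; y = λ·(69 - 22) - 52 ≡ 70. → (22, 70)
add P: (22, 70) + (46, 16). λ = (16 - 70)/(46 - 22) ≡ 35/24 mod 89. 24⁻¹ ≡ 26 (mod 89), so λ ≡ 20.
  x = λ² - 22 - 46 = 400 - 68 ≡ 65; y = λ·(22 - 65) - 70 ≡ 49. → (65, 49)
double: tangent at (65, 49): λ = (3·65² + 66)/(2·49) ≡ 14/9. 9⁻¹ ≡ 10 (mod 89), so λ ≡ 14·10 ≡ 51.
  x = λ² - 65 - 65 = 2601 - 130 ≡ 68; y = λ·(65 - 68) - 49 ≡ 65. → (68, 65)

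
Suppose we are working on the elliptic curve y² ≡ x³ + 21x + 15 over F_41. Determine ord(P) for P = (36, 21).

12

2P: tangent at (36, 21): λ = (3·36² + 21)/(2·21) ≡ 14/1. 1⁻¹ ≡ 1 (mod 41), so λ ≡ 14·1 ≡ 14.
  x = λ² - 36 - 36 = 196 - 72 ≡ 1; y = λ·(36 - 1) - 21 ≡ 18. → (1, 18)
3P: (1, 18) + (36, 21). λ = (21 - 18)/(36 - 1) ≡ 3/35 mod 41. 35⁻¹ ≡ 34 (mod 41), so λ ≡ 20.
  x = λ² - 1 - 36 = 400 - 37 ≡ 35; y = λ·(1 - 35) - 18 ≡ 40. → (35, 40)
4P: (35, 40) + (36, 21). λ = (21 - 40)/(36 - 35) ≡ 22/1 mod 41. 1⁻¹ ≡ 1 (mod 41) since 1·1 = 1 ≡ 1, so λ ≡ 22.
  x = λ² - 35 - 36 = 484 - 71 ≡ 3; y = λ·(35 - 3) - 40 ≡ 8. → (3, 8)
5P: (3, 8) + (36, 21). λ = (21 - 8)/(36 - 3) ≡ 13/33 mod 41. 33⁻¹ ≡ 5 (mod 41), so λ ≡ 24.
  x = λ² - 3 - 36 = 576 - 39 ≡ 4; y = λ·(3 - 4) - 8 ≡ 9. → (4, 9)
6P: (4, 9) + (36, 21). λ = (21 - 9)/(36 - 4) ≡ 12/32 mod 41. 32⁻¹ ≡ 9 (mod 41) since 32·9 = 288 ≡ 1, so λ ≡ 26.
  x = λ² - 4 - 36 = 676 - 40 ≡ 21; y = λ·(4 - 21) - 9 ≡ 0. → (21, 0)
7P: (21, 0) + (36, 21). λ = (21 - 0)/(36 - 21) ≡ 21/15 mod 41. 15⁻¹ ≡ 11 (mod 41) since 15·11 = 165 ≡ 1, so λ ≡ 26.
  x = λ² - 21 - 36 = 676 - 57 ≡ 4; y = λ·(21 - 4) - 0 ≡ 32. → (4, 32)
8P: (4, 32) + (36, 21). λ = (21 - 32)/(36 - 4) ≡ 30/32 mod 41. 32⁻¹ ≡ 9 (mod 41), so λ ≡ 24.
  x = λ² - 4 - 36 = 576 - 40 ≡ 3; y = λ·(4 - 3) - 32 ≡ 33. → (3, 33)
9P: (3, 33) + (36, 21). λ = (21 - 33)/(36 - 3) ≡ 29/33 mod 41. 33⁻¹ ≡ 5 (mod 41) since 33·5 = 165 ≡ 1, so λ ≡ 22.
  x = λ² - 3 - 36 = 484 - 39 ≡ 35; y = λ·(3 - 35) - 33 ≡ 1. → (35, 1)
10P: (35, 1) + (36, 21). λ = (21 - 1)/(36 - 35) ≡ 20/1 mod 41. 1⁻¹ ≡ 1 (mod 41) since 1·1 = 1 ≡ 1, so λ ≡ 20.
  x = λ² - 35 - 36 = 400 - 71 ≡ 1; y = λ·(35 - 1) - 1 ≡ 23. → (1, 23)
11P: (1, 23) + (36, 21). λ = (21 - 23)/(36 - 1) ≡ 39/35 mod 41. 35⁻¹ ≡ 34 (mod 41) since 35·34 = 1190 ≡ 1, so λ ≡ 14.
  x = λ² - 1 - 36 = 196 - 37 ≡ 36; y = λ·(1 - 36) - 23 ≡ 20. → (36, 20)
12P: (36, 20) + (36, 21): same x and y₁ ≡ -y₂, so the sum is O.
12P = O, so the order is 12.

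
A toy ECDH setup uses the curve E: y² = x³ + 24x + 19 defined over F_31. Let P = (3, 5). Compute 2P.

tangent at (3, 5): λ = (3·3² + 24)/(2·5) ≡ 20/10. 10⁻¹ ≡ 28 (mod 31) since 10·28 = 280 ≡ 1, so λ ≡ 20·28 ≡ 2.
  x = λ² - 3 - 3 = 4 - 6 ≡ 29; y = λ·(3 - 29) - 5 ≡ 5. → (29, 5)

(29, 5)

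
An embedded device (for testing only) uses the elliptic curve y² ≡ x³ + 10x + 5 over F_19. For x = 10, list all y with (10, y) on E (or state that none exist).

none

x³ + 10x + 5 = 1105 ≡ 3 (mod 19).
3 is a non-residue mod 19; no y exists.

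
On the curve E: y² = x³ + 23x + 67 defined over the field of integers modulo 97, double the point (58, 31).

tangent at (58, 31): λ = (3·58² + 23)/(2·31) ≡ 27/62. 62⁻¹ ≡ 36 (mod 97) since 62·36 = 2232 ≡ 1, so λ ≡ 27·36 ≡ 2.
  x = λ² - 58 - 58 = 4 - 116 ≡ 82; y = λ·(58 - 82) - 31 ≡ 18. → (82, 18)

(82, 18)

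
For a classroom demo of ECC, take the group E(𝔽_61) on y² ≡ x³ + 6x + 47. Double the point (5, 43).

(37, 29)

tangent at (5, 43): λ = (3·5² + 6)/(2·43) ≡ 20/25. 25⁻¹ ≡ 22 (mod 61), so λ ≡ 20·22 ≡ 13.
  x = λ² - 5 - 5 = 169 - 10 ≡ 37; y = λ·(5 - 37) - 43 ≡ 29. → (37, 29)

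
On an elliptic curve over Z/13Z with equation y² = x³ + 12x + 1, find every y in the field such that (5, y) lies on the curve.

x³ + 12x + 1 = 186 ≡ 4 (mod 13).
Square roots of 4 mod 13: 2 and 11 (since 2² = 4 ≡ 4).

2, 11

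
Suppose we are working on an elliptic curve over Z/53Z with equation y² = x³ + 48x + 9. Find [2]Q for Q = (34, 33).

(28, 12)

tangent at (34, 33): λ = (3·34² + 48)/(2·33) ≡ 18/13. 13⁻¹ ≡ 49 (mod 53), so λ ≡ 18·49 ≡ 34.
  x = λ² - 34 - 34 = 1156 - 68 ≡ 28; y = λ·(34 - 28) - 33 ≡ 12. → (28, 12)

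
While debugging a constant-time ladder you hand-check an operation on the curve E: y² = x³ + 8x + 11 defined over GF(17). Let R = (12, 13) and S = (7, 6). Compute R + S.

(2, 1)

(12, 13) + (7, 6). λ = (6 - 13)/(7 - 12) ≡ 10/12 mod 17. 12⁻¹ ≡ 10 (mod 17), so λ ≡ 15.
  x = λ² - 12 - 7 = 225 - 19 ≡ 2; y = λ·(12 - 2) - 13 ≡ 1. → (2, 1)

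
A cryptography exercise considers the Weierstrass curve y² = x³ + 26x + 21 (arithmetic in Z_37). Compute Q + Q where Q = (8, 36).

(25, 4)

tangent at (8, 36): λ = (3·8² + 26)/(2·36) ≡ 33/35. 35⁻¹ ≡ 18 (mod 37) since 35·18 = 630 ≡ 1, so λ ≡ 33·18 ≡ 2.
  x = λ² - 8 - 8 = 4 - 16 ≡ 25; y = λ·(8 - 25) - 36 ≡ 4. → (25, 4)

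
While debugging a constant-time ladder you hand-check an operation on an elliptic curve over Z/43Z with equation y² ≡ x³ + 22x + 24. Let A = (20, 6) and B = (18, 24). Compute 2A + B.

(24, 33)

First 2A:
Repeated addition: build up to 2A.
2A: tangent at (20, 6): λ = (3·20² + 22)/(2·6) ≡ 18/12. 12⁻¹ ≡ 18 (mod 43) since 12·18 = 216 ≡ 1, so λ ≡ 18·18 ≡ 23.
  x = λ² - 20 - 20 = 529 - 40 ≡ 16; y = λ·(20 - 16) - 6 ≡ 0. → (16, 0)
2A = (16, 0).
Finally 2A + B:
(16, 0) + (18, 24). λ = (24 - 0)/(18 - 16) ≡ 24/2 mod 43. 2⁻¹ ≡ 22 (mod 43), so λ ≡ 12.
  x = λ² - 16 - 18 = 144 - 34 ≡ 24; y = λ·(16 - 24) - 0 ≡ 33. → (24, 33)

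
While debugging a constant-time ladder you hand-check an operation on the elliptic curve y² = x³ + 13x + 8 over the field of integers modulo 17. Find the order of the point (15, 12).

2P: tangent at (15, 12): λ = (3·15² + 13)/(2·12) ≡ 8/7. 7⁻¹ ≡ 5 (mod 17), so λ ≡ 8·5 ≡ 6.
  x = λ² - 15 - 15 = 36 - 30 ≡ 6; y = λ·(15 - 6) - 12 ≡ 8. → (6, 8)
3P: (6, 8) + (15, 12). λ = (12 - 8)/(15 - 6) ≡ 4/9 mod 17. 9⁻¹ ≡ 2 (mod 17) since 9·2 = 18 ≡ 1, so λ ≡ 8.
  x = λ² - 6 - 15 = 64 - 21 ≡ 9; y = λ·(6 - 9) - 8 ≡ 2. → (9, 2)
4P: (9, 2) + (15, 12). λ = (12 - 2)/(15 - 9) ≡ 10/6 mod 17. 6⁻¹ ≡ 3 (mod 17) since 6·3 = 18 ≡ 1, so λ ≡ 13.
  x = λ² - 9 - 15 = 169 - 24 ≡ 9; y = λ·(9 - 9) - 2 ≡ 15. → (9, 15)
5P: (9, 15) + (15, 12). λ = (12 - 15)/(15 - 9) ≡ 14/6 mod 17. 6⁻¹ ≡ 3 (mod 17), so λ ≡ 8.
  x = λ² - 9 - 15 = 64 - 24 ≡ 6; y = λ·(9 - 6) - 15 ≡ 9. → (6, 9)
6P: (6, 9) + (15, 12). λ = (12 - 9)/(15 - 6) ≡ 3/9 mod 17. 9⁻¹ ≡ 2 (mod 17) since 9·2 = 18 ≡ 1, so λ ≡ 6.
  x = λ² - 6 - 15 = 36 - 21 ≡ 15; y = λ·(6 - 15) - 9 ≡ 5. → (15, 5)
7P: (15, 5) + (15, 12): same x and y₁ ≡ -y₂, so the sum is 𝒪.
7P = 𝒪, so the order is 7.

7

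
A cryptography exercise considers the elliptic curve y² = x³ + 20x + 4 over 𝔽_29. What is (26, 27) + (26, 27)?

(19, 14)

tangent at (26, 27): λ = (3·26² + 20)/(2·27) ≡ 18/25. 25⁻¹ ≡ 7 (mod 29) since 25·7 = 175 ≡ 1, so λ ≡ 18·7 ≡ 10.
  x = λ² - 26 - 26 = 100 - 52 ≡ 19; y = λ·(26 - 19) - 27 ≡ 14. → (19, 14)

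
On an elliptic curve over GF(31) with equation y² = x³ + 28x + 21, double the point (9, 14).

tangent at (9, 14): λ = (3·9² + 28)/(2·14) ≡ 23/28. 28⁻¹ ≡ 10 (mod 31) since 28·10 = 280 ≡ 1, so λ ≡ 23·10 ≡ 13.
  x = λ² - 9 - 9 = 169 - 18 ≡ 27; y = λ·(9 - 27) - 14 ≡ 0. → (27, 0)

(27, 0)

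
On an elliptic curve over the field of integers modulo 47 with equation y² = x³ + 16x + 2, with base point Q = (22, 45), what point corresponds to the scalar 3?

Repeated addition: build up to 3Q.
2Q: tangent at (22, 45): λ = (3·22² + 16)/(2·45) ≡ 11/43. 43⁻¹ ≡ 35 (mod 47) since 43·35 = 1505 ≡ 1, so λ ≡ 11·35 ≡ 9.
  x = λ² - 22 - 22 = 81 - 44 ≡ 37; y = λ·(22 - 37) - 45 ≡ 8. → (37, 8)
3Q: (37, 8) + (22, 45). λ = (45 - 8)/(22 - 37) ≡ 37/32 mod 47. 32⁻¹ ≡ 25 (mod 47), so λ ≡ 32.
  x = λ² - 37 - 22 = 1024 - 59 ≡ 25; y = λ·(37 - 25) - 8 ≡ 0. → (25, 0)

(25, 0)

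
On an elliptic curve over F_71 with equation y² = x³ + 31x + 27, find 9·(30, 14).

Write Q = (30, 14).
Double-and-add on 9 = (1001)₂. Start with Q = (30, 14) for the leading 1-bit.
double: tangent at (30, 14): λ = (3·30² + 31)/(2·14) ≡ 33/28. 28⁻¹ ≡ 33 (mod 71) since 28·33 = 924 ≡ 1, so λ ≡ 33·33 ≡ 24.
  x = λ² - 30 - 30 = 576 - 60 ≡ 19; y = λ·(30 - 19) - 14 ≡ 37. → (19, 37)
double: tangent at (19, 37): λ = (3·19² + 31)/(2·37) ≡ 49/3. 3⁻¹ ≡ 24 (mod 71) since 3·24 = 72 ≡ 1, so λ ≡ 49·24 ≡ 40.
  x = λ² - 19 - 19 = 1600 - 38 ≡ 0; y = λ·(19 - 0) - 37 ≡ 13. → (0, 13)
double: tangent at (0, 13): λ = (3·0² + 31)/(2·13) ≡ 31/26. 26⁻¹ ≡ 41 (mod 71), so λ ≡ 31·41 ≡ 64.
  x = λ² - 0 - 0 = 4096 - 0 ≡ 49; y = λ·(0 - 49) - 13 ≡ 46. → (49, 46)
add Q: (49, 46) + (30, 14). λ = (14 - 46)/(30 - 49) ≡ 39/52 mod 71. 52⁻¹ ≡ 56 (mod 71), so λ ≡ 54.
  x = λ² - 49 - 30 = 2916 - 79 ≡ 68; y = λ·(49 - 68) - 46 ≡ 64. → (68, 64)

(68, 64)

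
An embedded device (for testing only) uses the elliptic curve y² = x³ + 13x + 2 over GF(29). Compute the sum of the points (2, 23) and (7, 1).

(2, 23) + (7, 1). λ = (1 - 23)/(7 - 2) ≡ 7/5 mod 29. 5⁻¹ ≡ 6 (mod 29), so λ ≡ 13.
  x = λ² - 2 - 7 = 169 - 9 ≡ 15; y = λ·(2 - 15) - 23 ≡ 11. → (15, 11)

(15, 11)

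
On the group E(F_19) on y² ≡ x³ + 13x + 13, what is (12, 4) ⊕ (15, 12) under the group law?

(16, 17)

(12, 4) + (15, 12). λ = (12 - 4)/(15 - 12) ≡ 8/3 mod 19. 3⁻¹ ≡ 13 (mod 19) since 3·13 = 39 ≡ 1, so λ ≡ 9.
  x = λ² - 12 - 15 = 81 - 27 ≡ 16; y = λ·(12 - 16) - 4 ≡ 17. → (16, 17)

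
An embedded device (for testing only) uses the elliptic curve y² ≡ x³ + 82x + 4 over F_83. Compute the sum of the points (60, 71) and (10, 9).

(82, 81)

(60, 71) + (10, 9). λ = (9 - 71)/(10 - 60) ≡ 21/33 mod 83. 33⁻¹ ≡ 78 (mod 83), so λ ≡ 61.
  x = λ² - 60 - 10 = 3721 - 70 ≡ 82; y = λ·(60 - 82) - 71 ≡ 81. → (82, 81)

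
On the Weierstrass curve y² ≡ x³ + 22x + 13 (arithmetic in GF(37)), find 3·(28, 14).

(16, 24)

Write P = (28, 14).
Repeated addition: build up to 3P.
2P: tangent at (28, 14): λ = (3·28² + 22)/(2·14) ≡ 6/28. 28⁻¹ ≡ 4 (mod 37), so λ ≡ 6·4 ≡ 24.
  x = λ² - 28 - 28 = 576 - 56 ≡ 2; y = λ·(28 - 2) - 14 ≡ 18. → (2, 18)
3P: (2, 18) + (28, 14). λ = (14 - 18)/(28 - 2) ≡ 33/26 mod 37. 26⁻¹ ≡ 10 (mod 37) since 26·10 = 260 ≡ 1, so λ ≡ 34.
  x = λ² - 2 - 28 = 1156 - 30 ≡ 16; y = λ·(2 - 16) - 18 ≡ 24. → (16, 24)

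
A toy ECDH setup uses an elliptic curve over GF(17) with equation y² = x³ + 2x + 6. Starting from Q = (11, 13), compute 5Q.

Repeated addition: build up to 5Q.
2Q: tangent at (11, 13): λ = (3·11² + 2)/(2·13) ≡ 8/9. 9⁻¹ ≡ 2 (mod 17), so λ ≡ 8·2 ≡ 16.
  x = λ² - 11 - 11 = 256 - 22 ≡ 13; y = λ·(11 - 13) - 13 ≡ 6. → (13, 6)
3Q: (13, 6) + (11, 13). λ = (13 - 6)/(11 - 13) ≡ 7/15 mod 17. 15⁻¹ ≡ 8 (mod 17) since 15·8 = 120 ≡ 1, so λ ≡ 5.
  x = λ² - 13 - 11 = 25 - 24 ≡ 1; y = λ·(13 - 1) - 6 ≡ 3. → (1, 3)
4Q: (1, 3) + (11, 13). λ = (13 - 3)/(11 - 1) ≡ 10/10 mod 17. 10⁻¹ ≡ 12 (mod 17) since 10·12 = 120 ≡ 1, so λ ≡ 1.
  x = λ² - 1 - 11 = 1 - 12 ≡ 6; y = λ·(1 - 6) - 3 ≡ 9. → (6, 9)
5Q: (6, 9) + (11, 13). λ = (13 - 9)/(11 - 6) ≡ 4/5 mod 17. 5⁻¹ ≡ 7 (mod 17) since 5·7 = 35 ≡ 1, so λ ≡ 11.
  x = λ² - 6 - 11 = 121 - 17 ≡ 2; y = λ·(6 - 2) - 9 ≡ 1. → (2, 1)

(2, 1)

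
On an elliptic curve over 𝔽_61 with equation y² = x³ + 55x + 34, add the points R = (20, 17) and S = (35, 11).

(20, 17) + (35, 11). λ = (11 - 17)/(35 - 20) ≡ 55/15 mod 61. 15⁻¹ ≡ 57 (mod 61), so λ ≡ 24.
  x = λ² - 20 - 35 = 576 - 55 ≡ 33; y = λ·(20 - 33) - 17 ≡ 37. → (33, 37)

(33, 37)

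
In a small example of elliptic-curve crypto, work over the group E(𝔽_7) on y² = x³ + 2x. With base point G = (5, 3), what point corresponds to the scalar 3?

(6, 5)

Repeated addition: build up to 3G.
2G: tangent at (5, 3): λ = (3·5² + 2)/(2·3) ≡ 0/6. 6⁻¹ ≡ 6 (mod 7), so λ ≡ 0·6 ≡ 0.
  x = λ² - 5 - 5 = 0 - 10 ≡ 4; y = λ·(5 - 4) - 3 ≡ 4. → (4, 4)
3G: (4, 4) + (5, 3). λ = (3 - 4)/(5 - 4) ≡ 6/1 mod 7. 1⁻¹ ≡ 1 (mod 7), so λ ≡ 6.
  x = λ² - 4 - 5 = 36 - 9 ≡ 6; y = λ·(4 - 6) - 4 ≡ 5. → (6, 5)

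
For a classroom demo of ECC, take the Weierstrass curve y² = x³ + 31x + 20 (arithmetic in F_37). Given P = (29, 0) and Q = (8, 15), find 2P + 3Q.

First 2P:
Repeated addition: build up to 2P.
2P: (29, 0) + (29, 0): same x and y₁ ≡ -y₂, so the sum is O.
2P = O.
Next 3Q:
Repeated addition: build up to 3Q.
2Q: tangent at (8, 15): λ = (3·8² + 31)/(2·15) ≡ 1/30. 30⁻¹ ≡ 21 (mod 37), so λ ≡ 1·21 ≡ 21.
  x = λ² - 8 - 8 = 441 - 16 ≡ 18; y = λ·(8 - 18) - 15 ≡ 34. → (18, 34)
3Q: (18, 34) + (8, 15). λ = (15 - 34)/(8 - 18) ≡ 18/27 mod 37. 27⁻¹ ≡ 11 (mod 37) since 27·11 = 297 ≡ 1, so λ ≡ 13.
  x = λ² - 18 - 8 = 169 - 26 ≡ 32; y = λ·(18 - 32) - 34 ≡ 6. → (32, 6)
3Q = (32, 6).
Finally 2P + 3Q:
O + (32, 6) = (32, 6) (identity).

(32, 6)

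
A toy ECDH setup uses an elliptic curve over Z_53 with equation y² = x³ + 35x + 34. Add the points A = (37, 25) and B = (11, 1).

(37, 25) + (11, 1). λ = (1 - 25)/(11 - 37) ≡ 29/27 mod 53. 27⁻¹ ≡ 2 (mod 53) since 27·2 = 54 ≡ 1, so λ ≡ 5.
  x = λ² - 37 - 11 = 25 - 48 ≡ 30; y = λ·(37 - 30) - 25 ≡ 10. → (30, 10)

(30, 10)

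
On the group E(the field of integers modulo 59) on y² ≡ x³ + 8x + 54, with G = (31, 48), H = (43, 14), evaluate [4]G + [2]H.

(24, 21)

First 4G:
Repeated addition: build up to 4G.
2G: tangent at (31, 48): λ = (3·31² + 8)/(2·48) ≡ 0/37. 37⁻¹ ≡ 8 (mod 59) since 37·8 = 296 ≡ 1, so λ ≡ 0·8 ≡ 0.
  x = λ² - 31 - 31 = 0 - 62 ≡ 56; y = λ·(31 - 56) - 48 ≡ 11. → (56, 11)
3G: (56, 11) + (31, 48). λ = (48 - 11)/(31 - 56) ≡ 37/34 mod 59. 34⁻¹ ≡ 33 (mod 59) since 34·33 = 1122 ≡ 1, so λ ≡ 41.
  x = λ² - 56 - 31 = 1681 - 87 ≡ 1; y = λ·(56 - 1) - 11 ≡ 2. → (1, 2)
4G: (1, 2) + (31, 48). λ = (48 - 2)/(31 - 1) ≡ 46/30 mod 59. 30⁻¹ ≡ 2 (mod 59) since 30·2 = 60 ≡ 1, so λ ≡ 33.
  x = λ² - 1 - 31 = 1089 - 32 ≡ 54; y = λ·(1 - 54) - 2 ≡ 19. → (54, 19)
4G = (54, 19).
Next 2H:
Repeated addition: build up to 2H.
2H: tangent at (43, 14): λ = (3·43² + 8)/(2·14) ≡ 9/28. 28⁻¹ ≡ 19 (mod 59), so λ ≡ 9·19 ≡ 53.
  x = λ² - 43 - 43 = 2809 - 86 ≡ 9; y = λ·(43 - 9) - 14 ≡ 18. → (9, 18)
2H = (9, 18).
Finally 4G + 2H:
(54, 19) + (9, 18). λ = (18 - 19)/(9 - 54) ≡ 58/14 mod 59. 14⁻¹ ≡ 38 (mod 59), so λ ≡ 21.
  x = λ² - 54 - 9 = 441 - 63 ≡ 24; y = λ·(54 - 24) - 19 ≡ 21. → (24, 21)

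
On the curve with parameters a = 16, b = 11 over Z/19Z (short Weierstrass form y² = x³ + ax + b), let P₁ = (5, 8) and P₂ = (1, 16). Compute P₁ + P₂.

(5, 8) + (1, 16). λ = (16 - 8)/(1 - 5) ≡ 8/15 mod 19. 15⁻¹ ≡ 14 (mod 19) since 15·14 = 210 ≡ 1, so λ ≡ 17.
  x = λ² - 5 - 1 = 289 - 6 ≡ 17; y = λ·(5 - 17) - 8 ≡ 16. → (17, 16)

(17, 16)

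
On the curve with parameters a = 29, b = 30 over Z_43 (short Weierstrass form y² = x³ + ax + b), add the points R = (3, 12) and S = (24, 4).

(3, 12) + (24, 4). λ = (4 - 12)/(24 - 3) ≡ 35/21 mod 43. 21⁻¹ ≡ 41 (mod 43), so λ ≡ 16.
  x = λ² - 3 - 24 = 256 - 27 ≡ 14; y = λ·(3 - 14) - 12 ≡ 27. → (14, 27)

(14, 27)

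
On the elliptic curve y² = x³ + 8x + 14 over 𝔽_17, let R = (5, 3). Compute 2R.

tangent at (5, 3): λ = (3·5² + 8)/(2·3) ≡ 15/6. 6⁻¹ ≡ 3 (mod 17), so λ ≡ 15·3 ≡ 11.
  x = λ² - 5 - 5 = 121 - 10 ≡ 9; y = λ·(5 - 9) - 3 ≡ 4. → (9, 4)

(9, 4)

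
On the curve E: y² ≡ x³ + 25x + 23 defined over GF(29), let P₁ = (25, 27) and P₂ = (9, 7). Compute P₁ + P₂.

(2, 9)

(25, 27) + (9, 7). λ = (7 - 27)/(9 - 25) ≡ 9/13 mod 29. 13⁻¹ ≡ 9 (mod 29), so λ ≡ 23.
  x = λ² - 25 - 9 = 529 - 34 ≡ 2; y = λ·(25 - 2) - 27 ≡ 9. → (2, 9)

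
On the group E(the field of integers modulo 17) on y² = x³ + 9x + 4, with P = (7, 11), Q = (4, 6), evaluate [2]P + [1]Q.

First 2P:
Repeated addition: build up to 2P.
2P: tangent at (7, 11): λ = (3·7² + 9)/(2·11) ≡ 3/5. 5⁻¹ ≡ 7 (mod 17), so λ ≡ 3·7 ≡ 4.
  x = λ² - 7 - 7 = 16 - 14 ≡ 2; y = λ·(7 - 2) - 11 ≡ 9. → (2, 9)
2P = (2, 9).
Finally 2P + Q:
(2, 9) + (4, 6). λ = (6 - 9)/(4 - 2) ≡ 14/2 mod 17. 2⁻¹ ≡ 9 (mod 17) since 2·9 = 18 ≡ 1, so λ ≡ 7.
  x = λ² - 2 - 4 = 49 - 6 ≡ 9; y = λ·(2 - 9) - 9 ≡ 10. → (9, 10)

(9, 10)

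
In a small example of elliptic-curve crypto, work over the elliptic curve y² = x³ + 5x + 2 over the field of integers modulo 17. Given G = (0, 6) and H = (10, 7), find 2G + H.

First 2G:
Repeated addition: build up to 2G.
2G: tangent at (0, 6): λ = (3·0² + 5)/(2·6) ≡ 5/12. 12⁻¹ ≡ 10 (mod 17), so λ ≡ 5·10 ≡ 16.
  x = λ² - 0 - 0 = 256 - 0 ≡ 1; y = λ·(0 - 1) - 6 ≡ 12. → (1, 12)
2G = (1, 12).
Finally 2G + H:
(1, 12) + (10, 7). λ = (7 - 12)/(10 - 1) ≡ 12/9 mod 17. 9⁻¹ ≡ 2 (mod 17) since 9·2 = 18 ≡ 1, so λ ≡ 7.
  x = λ² - 1 - 10 = 49 - 11 ≡ 4; y = λ·(1 - 4) - 12 ≡ 1. → (4, 1)

(4, 1)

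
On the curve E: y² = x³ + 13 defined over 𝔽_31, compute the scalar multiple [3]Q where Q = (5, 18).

Repeated addition: build up to 3Q.
2Q: tangent at (5, 18): λ = (3·5² + 0)/(2·18) ≡ 13/5. 5⁻¹ ≡ 25 (mod 31), so λ ≡ 13·25 ≡ 15.
  x = λ² - 5 - 5 = 225 - 10 ≡ 29; y = λ·(5 - 29) - 18 ≡ 25. → (29, 25)
3Q: (29, 25) + (5, 18). λ = (18 - 25)/(5 - 29) ≡ 24/7 mod 31. 7⁻¹ ≡ 9 (mod 31) since 7·9 = 63 ≡ 1, so λ ≡ 30.
  x = λ² - 29 - 5 = 900 - 34 ≡ 29; y = λ·(29 - 29) - 25 ≡ 6. → (29, 6)

(29, 6)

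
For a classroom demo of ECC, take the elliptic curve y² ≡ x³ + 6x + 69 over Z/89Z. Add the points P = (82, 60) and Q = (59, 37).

(82, 60) + (59, 37). λ = (37 - 60)/(59 - 82) ≡ 66/66 mod 89. 66⁻¹ ≡ 58 (mod 89) since 66·58 = 3828 ≡ 1, so λ ≡ 1.
  x = λ² - 82 - 59 = 1 - 141 ≡ 38; y = λ·(82 - 38) - 60 ≡ 73. → (38, 73)

(38, 73)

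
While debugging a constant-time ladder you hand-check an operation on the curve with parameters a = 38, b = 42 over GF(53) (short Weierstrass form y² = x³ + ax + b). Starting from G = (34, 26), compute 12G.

Repeated addition: build up to 12G.
2G: tangent at (34, 26): λ = (3·34² + 38)/(2·26) ≡ 8/52. 52⁻¹ ≡ 52 (mod 53), so λ ≡ 8·52 ≡ 45.
  x = λ² - 34 - 34 = 2025 - 68 ≡ 49; y = λ·(34 - 49) - 26 ≡ 41. → (49, 41)
3G: (49, 41) + (34, 26). λ = (26 - 41)/(34 - 49) ≡ 38/38 mod 53. 38⁻¹ ≡ 7 (mod 53), so λ ≡ 1.
  x = λ² - 49 - 34 = 1 - 83 ≡ 24; y = λ·(49 - 24) - 41 ≡ 37. → (24, 37)
4G: (24, 37) + (34, 26). λ = (26 - 37)/(34 - 24) ≡ 42/10 mod 53. 10⁻¹ ≡ 16 (mod 53), so λ ≡ 36.
  x = λ² - 24 - 34 = 1296 - 58 ≡ 19; y = λ·(24 - 19) - 37 ≡ 37. → (19, 37)
5G: (19, 37) + (34, 26). λ = (26 - 37)/(34 - 19) ≡ 42/15 mod 53. 15⁻¹ ≡ 46 (mod 53) since 15·46 = 690 ≡ 1, so λ ≡ 24.
  x = λ² - 19 - 34 = 576 - 53 ≡ 46; y = λ·(19 - 46) - 37 ≡ 4. → (46, 4)
6G: (46, 4) + (34, 26). λ = (26 - 4)/(34 - 46) ≡ 22/41 mod 53. 41⁻¹ ≡ 22 (mod 53), so λ ≡ 7.
  x = λ² - 46 - 34 = 49 - 80 ≡ 22; y = λ·(46 - 22) - 4 ≡ 5. → (22, 5)
7G: (22, 5) + (34, 26). λ = (26 - 5)/(34 - 22) ≡ 21/12 mod 53. 12⁻¹ ≡ 31 (mod 53) since 12·31 = 372 ≡ 1, so λ ≡ 15.
  x = λ² - 22 - 34 = 225 - 56 ≡ 10; y = λ·(22 - 10) - 5 ≡ 16. → (10, 16)
8G: (10, 16) + (34, 26). λ = (26 - 16)/(34 - 10) ≡ 10/24 mod 53. 24⁻¹ ≡ 42 (mod 53), so λ ≡ 49.
  x = λ² - 10 - 34 = 2401 - 44 ≡ 25; y = λ·(10 - 25) - 16 ≡ 44. → (25, 44)
9G: (25, 44) + (34, 26). λ = (26 - 44)/(34 - 25) ≡ 35/9 mod 53. 9⁻¹ ≡ 6 (mod 53) since 9·6 = 54 ≡ 1, so λ ≡ 51.
  x = λ² - 25 - 34 = 2601 - 59 ≡ 51; y = λ·(25 - 51) - 44 ≡ 8. → (51, 8)
10G: (51, 8) + (34, 26). λ = (26 - 8)/(34 - 51) ≡ 18/36 mod 53. 36⁻¹ ≡ 28 (mod 53), so λ ≡ 27.
  x = λ² - 51 - 34 = 729 - 85 ≡ 8; y = λ·(51 - 8) - 8 ≡ 40. → (8, 40)
11G: (8, 40) + (34, 26). λ = (26 - 40)/(34 - 8) ≡ 39/26 mod 53. 26⁻¹ ≡ 51 (mod 53) since 26·51 = 1326 ≡ 1, so λ ≡ 28.
  x = λ² - 8 - 34 = 784 - 42 ≡ 0; y = λ·(8 - 0) - 40 ≡ 25. → (0, 25)
12G: (0, 25) + (34, 26). λ = (26 - 25)/(34 - 0) ≡ 1/34 mod 53. 34⁻¹ ≡ 39 (mod 53), so λ ≡ 39.
  x = λ² - 0 - 34 = 1521 - 34 ≡ 3; y = λ·(0 - 3) - 25 ≡ 17. → (3, 17)

(3, 17)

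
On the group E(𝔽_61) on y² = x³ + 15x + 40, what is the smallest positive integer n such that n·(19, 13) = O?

9

2P: tangent at (19, 13): λ = (3·19² + 15)/(2·13) ≡ 0/26. 26⁻¹ ≡ 54 (mod 61), so λ ≡ 0·54 ≡ 0.
  x = λ² - 19 - 19 = 0 - 38 ≡ 23; y = λ·(19 - 23) - 13 ≡ 48. → (23, 48)
3P: (23, 48) + (19, 13). λ = (13 - 48)/(19 - 23) ≡ 26/57 mod 61. 57⁻¹ ≡ 15 (mod 61), so λ ≡ 24.
  x = λ² - 23 - 19 = 576 - 42 ≡ 46; y = λ·(23 - 46) - 48 ≡ 10. → (46, 10)
4P: (46, 10) + (19, 13). λ = (13 - 10)/(19 - 46) ≡ 3/34 mod 61. 34⁻¹ ≡ 9 (mod 61), so λ ≡ 27.
  x = λ² - 46 - 19 = 729 - 65 ≡ 54; y = λ·(46 - 54) - 10 ≡ 18. → (54, 18)
5P: (54, 18) + (19, 13). λ = (13 - 18)/(19 - 54) ≡ 56/26 mod 61. 26⁻¹ ≡ 54 (mod 61), so λ ≡ 35.
  x = λ² - 54 - 19 = 1225 - 73 ≡ 54; y = λ·(54 - 54) - 18 ≡ 43. → (54, 43)
6P: (54, 43) + (19, 13). λ = (13 - 43)/(19 - 54) ≡ 31/26 mod 61. 26⁻¹ ≡ 54 (mod 61), so λ ≡ 27.
  x = λ² - 54 - 19 = 729 - 73 ≡ 46; y = λ·(54 - 46) - 43 ≡ 51. → (46, 51)
7P: (46, 51) + (19, 13). λ = (13 - 51)/(19 - 46) ≡ 23/34 mod 61. 34⁻¹ ≡ 9 (mod 61), so λ ≡ 24.
  x = λ² - 46 - 19 = 576 - 65 ≡ 23; y = λ·(46 - 23) - 51 ≡ 13. → (23, 13)
8P: (23, 13) + (19, 13). λ = (13 - 13)/(19 - 23) ≡ 0/57 mod 61. 57⁻¹ ≡ 15 (mod 61), so λ ≡ 0.
  x = λ² - 23 - 19 = 0 - 42 ≡ 19; y = λ·(23 - 19) - 13 ≡ 48. → (19, 48)
9P: (19, 48) + (19, 13): same x and y₁ ≡ -y₂, so the sum is O.
9P = O, so the order is 9.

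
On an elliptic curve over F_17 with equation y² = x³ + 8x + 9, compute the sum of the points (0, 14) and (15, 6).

(1, 16)

(0, 14) + (15, 6). λ = (6 - 14)/(15 - 0) ≡ 9/15 mod 17. 15⁻¹ ≡ 8 (mod 17) since 15·8 = 120 ≡ 1, so λ ≡ 4.
  x = λ² - 0 - 15 = 16 - 15 ≡ 1; y = λ·(0 - 1) - 14 ≡ 16. → (1, 16)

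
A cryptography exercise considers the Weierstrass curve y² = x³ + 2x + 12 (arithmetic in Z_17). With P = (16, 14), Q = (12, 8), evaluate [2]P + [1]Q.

First 2P:
Repeated addition: build up to 2P.
2P: tangent at (16, 14): λ = (3·16² + 2)/(2·14) ≡ 5/11. 11⁻¹ ≡ 14 (mod 17) since 11·14 = 154 ≡ 1, so λ ≡ 5·14 ≡ 2.
  x = λ² - 16 - 16 = 4 - 32 ≡ 6; y = λ·(16 - 6) - 14 ≡ 6. → (6, 6)
2P = (6, 6).
Finally 2P + Q:
(6, 6) + (12, 8). λ = (8 - 6)/(12 - 6) ≡ 2/6 mod 17. 6⁻¹ ≡ 3 (mod 17), so λ ≡ 6.
  x = λ² - 6 - 12 = 36 - 18 ≡ 1; y = λ·(6 - 1) - 6 ≡ 7. → (1, 7)

(1, 7)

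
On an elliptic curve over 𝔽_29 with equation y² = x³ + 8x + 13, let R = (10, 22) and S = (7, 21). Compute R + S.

(25, 2)

(10, 22) + (7, 21). λ = (21 - 22)/(7 - 10) ≡ 28/26 mod 29. 26⁻¹ ≡ 19 (mod 29) since 26·19 = 494 ≡ 1, so λ ≡ 10.
  x = λ² - 10 - 7 = 100 - 17 ≡ 25; y = λ·(10 - 25) - 22 ≡ 2. → (25, 2)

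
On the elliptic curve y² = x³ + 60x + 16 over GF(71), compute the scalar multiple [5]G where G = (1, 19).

Repeated addition: build up to 5G.
2G: tangent at (1, 19): λ = (3·1² + 60)/(2·19) ≡ 63/38. 38⁻¹ ≡ 43 (mod 71) since 38·43 = 1634 ≡ 1, so λ ≡ 63·43 ≡ 11.
  x = λ² - 1 - 1 = 121 - 2 ≡ 48; y = λ·(1 - 48) - 19 ≡ 32. → (48, 32)
3G: (48, 32) + (1, 19). λ = (19 - 32)/(1 - 48) ≡ 58/24 mod 71. 24⁻¹ ≡ 3 (mod 71), so λ ≡ 32.
  x = λ² - 48 - 1 = 1024 - 49 ≡ 52; y = λ·(48 - 52) - 32 ≡ 53. → (52, 53)
4G: (52, 53) + (1, 19). λ = (19 - 53)/(1 - 52) ≡ 37/20 mod 71. 20⁻¹ ≡ 32 (mod 71), so λ ≡ 48.
  x = λ² - 52 - 1 = 2304 - 53 ≡ 50; y = λ·(52 - 50) - 53 ≡ 43. → (50, 43)
5G: (50, 43) + (1, 19). λ = (19 - 43)/(1 - 50) ≡ 47/22 mod 71. 22⁻¹ ≡ 42 (mod 71), so λ ≡ 57.
  x = λ² - 50 - 1 = 3249 - 51 ≡ 3; y = λ·(50 - 3) - 43 ≡ 9. → (3, 9)

(3, 9)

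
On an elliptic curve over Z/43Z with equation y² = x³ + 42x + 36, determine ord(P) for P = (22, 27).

2P: tangent at (22, 27): λ = (3·22² + 42)/(2·27) ≡ 32/11. 11⁻¹ ≡ 4 (mod 43), so λ ≡ 32·4 ≡ 42.
  x = λ² - 22 - 22 = 1764 - 44 ≡ 0; y = λ·(22 - 0) - 27 ≡ 37. → (0, 37)
3P: (0, 37) + (22, 27). λ = (27 - 37)/(22 - 0) ≡ 33/22 mod 43. 22⁻¹ ≡ 2 (mod 43), so λ ≡ 23.
  x = λ² - 0 - 22 = 529 - 22 ≡ 34; y = λ·(0 - 34) - 37 ≡ 41. → (34, 41)
4P: (34, 41) + (22, 27). λ = (27 - 41)/(22 - 34) ≡ 29/31 mod 43. 31⁻¹ ≡ 25 (mod 43), so λ ≡ 37.
  x = λ² - 34 - 22 = 1369 - 56 ≡ 23; y = λ·(34 - 23) - 41 ≡ 22. → (23, 22)
5P: (23, 22) + (22, 27). λ = (27 - 22)/(22 - 23) ≡ 5/42 mod 43. 42⁻¹ ≡ 42 (mod 43), so λ ≡ 38.
  x = λ² - 23 - 22 = 1444 - 45 ≡ 23; y = λ·(23 - 23) - 22 ≡ 21. → (23, 21)
6P: (23, 21) + (22, 27). λ = (27 - 21)/(22 - 23) ≡ 6/42 mod 43. 42⁻¹ ≡ 42 (mod 43) since 42·42 = 1764 ≡ 1, so λ ≡ 37.
  x = λ² - 23 - 22 = 1369 - 45 ≡ 34; y = λ·(23 - 34) - 21 ≡ 2. → (34, 2)
7P: (34, 2) + (22, 27). λ = (27 - 2)/(22 - 34) ≡ 25/31 mod 43. 31⁻¹ ≡ 25 (mod 43), so λ ≡ 23.
  x = λ² - 34 - 22 = 529 - 56 ≡ 0; y = λ·(34 - 0) - 2 ≡ 6. → (0, 6)
8P: (0, 6) + (22, 27). λ = (27 - 6)/(22 - 0) ≡ 21/22 mod 43. 22⁻¹ ≡ 2 (mod 43), so λ ≡ 42.
  x = λ² - 0 - 22 = 1764 - 22 ≡ 22; y = λ·(0 - 22) - 6 ≡ 16. → (22, 16)
9P: (22, 16) + (22, 27): same x and y₁ ≡ -y₂, so the sum is O.
9P = O, so the order is 9.

9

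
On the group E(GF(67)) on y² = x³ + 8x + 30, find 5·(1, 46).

Write Q = (1, 46).
Double-and-add on 5 = (101)₂. Start with Q = (1, 46) for the leading 1-bit.
double: tangent at (1, 46): λ = (3·1² + 8)/(2·46) ≡ 11/25. 25⁻¹ ≡ 59 (mod 67), so λ ≡ 11·59 ≡ 46.
  x = λ² - 1 - 1 = 2116 - 2 ≡ 37; y = λ·(1 - 37) - 46 ≡ 40. → (37, 40)
double: tangent at (37, 40): λ = (3·37² + 8)/(2·40) ≡ 28/13. 13⁻¹ ≡ 31 (mod 67) since 13·31 = 403 ≡ 1, so λ ≡ 28·31 ≡ 64.
  x = λ² - 37 - 37 = 4096 - 74 ≡ 2; y = λ·(37 - 2) - 40 ≡ 56. → (2, 56)
add Q: (2, 56) + (1, 46). λ = (46 - 56)/(1 - 2) ≡ 57/66 mod 67. 66⁻¹ ≡ 66 (mod 67) since 66·66 = 4356 ≡ 1, so λ ≡ 10.
  x = λ² - 2 - 1 = 100 - 3 ≡ 30; y = λ·(2 - 30) - 56 ≡ 66. → (30, 66)

(30, 66)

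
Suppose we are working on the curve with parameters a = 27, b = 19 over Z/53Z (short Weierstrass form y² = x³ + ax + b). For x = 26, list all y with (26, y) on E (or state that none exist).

x³ + 27x + 19 = 18297 ≡ 12 (mod 53).
12 is a non-residue mod 53; no y exists.

none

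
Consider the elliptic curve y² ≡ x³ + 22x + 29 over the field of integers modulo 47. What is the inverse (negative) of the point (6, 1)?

(6, 46)

-(6, 1) = (6, -1 mod 47) = (6, 46).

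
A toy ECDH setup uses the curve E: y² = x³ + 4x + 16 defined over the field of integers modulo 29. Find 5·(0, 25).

(17, 26)

Write P = (0, 25).
Repeated addition: build up to 5P.
2P: tangent at (0, 25): λ = (3·0² + 4)/(2·25) ≡ 4/21. 21⁻¹ ≡ 18 (mod 29), so λ ≡ 4·18 ≡ 14.
  x = λ² - 0 - 0 = 196 - 0 ≡ 22; y = λ·(0 - 22) - 25 ≡ 15. → (22, 15)
3P: (22, 15) + (0, 25). λ = (25 - 15)/(0 - 22) ≡ 10/7 mod 29. 7⁻¹ ≡ 25 (mod 29) since 7·25 = 175 ≡ 1, so λ ≡ 18.
  x = λ² - 22 - 0 = 324 - 22 ≡ 12; y = λ·(22 - 12) - 15 ≡ 20. → (12, 20)
4P: (12, 20) + (0, 25). λ = (25 - 20)/(0 - 12) ≡ 5/17 mod 29. 17⁻¹ ≡ 12 (mod 29), so λ ≡ 2.
  x = λ² - 12 - 0 = 4 - 12 ≡ 21; y = λ·(12 - 21) - 20 ≡ 20. → (21, 20)
5P: (21, 20) + (0, 25). λ = (25 - 20)/(0 - 21) ≡ 5/8 mod 29. 8⁻¹ ≡ 11 (mod 29) since 8·11 = 88 ≡ 1, so λ ≡ 26.
  x = λ² - 21 - 0 = 676 - 21 ≡ 17; y = λ·(21 - 17) - 20 ≡ 26. → (17, 26)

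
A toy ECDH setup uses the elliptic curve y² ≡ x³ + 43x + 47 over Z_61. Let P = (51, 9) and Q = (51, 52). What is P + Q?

O

The two points share x = 51 and their y-coordinates satisfy 9 + 52 ≡ 0 (mod 61), so they are inverses. Their sum is ∞.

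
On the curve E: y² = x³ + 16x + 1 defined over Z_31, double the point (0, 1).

tangent at (0, 1): λ = (3·0² + 16)/(2·1) ≡ 16/2. 2⁻¹ ≡ 16 (mod 31), so λ ≡ 16·16 ≡ 8.
  x = λ² - 0 - 0 = 64 - 0 ≡ 2; y = λ·(0 - 2) - 1 ≡ 14. → (2, 14)

(2, 14)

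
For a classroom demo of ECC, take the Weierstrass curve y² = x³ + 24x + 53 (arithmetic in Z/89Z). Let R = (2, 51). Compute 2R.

tangent at (2, 51): λ = (3·2² + 24)/(2·51) ≡ 36/13. 13⁻¹ ≡ 48 (mod 89), so λ ≡ 36·48 ≡ 37.
  x = λ² - 2 - 2 = 1369 - 4 ≡ 30; y = λ·(2 - 30) - 51 ≡ 70. → (30, 70)

(30, 70)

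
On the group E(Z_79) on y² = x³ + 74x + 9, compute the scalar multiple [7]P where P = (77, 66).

(10, 13)

Repeated addition: build up to 7P.
2P: tangent at (77, 66): λ = (3·77² + 74)/(2·66) ≡ 7/53. 53⁻¹ ≡ 3 (mod 79), so λ ≡ 7·3 ≡ 21.
  x = λ² - 77 - 77 = 441 - 154 ≡ 50; y = λ·(77 - 50) - 66 ≡ 27. → (50, 27)
3P: (50, 27) + (77, 66). λ = (66 - 27)/(77 - 50) ≡ 39/27 mod 79. 27⁻¹ ≡ 41 (mod 79) since 27·41 = 1107 ≡ 1, so λ ≡ 19.
  x = λ² - 50 - 77 = 361 - 127 ≡ 76; y = λ·(50 - 76) - 27 ≡ 32. → (76, 32)
4P: (76, 32) + (77, 66). λ = (66 - 32)/(77 - 76) ≡ 34/1 mod 79. 1⁻¹ ≡ 1 (mod 79), so λ ≡ 34.
  x = λ² - 76 - 77 = 1156 - 153 ≡ 55; y = λ·(76 - 55) - 32 ≡ 50. → (55, 50)
5P: (55, 50) + (77, 66). λ = (66 - 50)/(77 - 55) ≡ 16/22 mod 79. 22⁻¹ ≡ 18 (mod 79) since 22·18 = 396 ≡ 1, so λ ≡ 51.
  x = λ² - 55 - 77 = 2601 - 132 ≡ 20; y = λ·(55 - 20) - 50 ≡ 76. → (20, 76)
6P: (20, 76) + (77, 66). λ = (66 - 76)/(77 - 20) ≡ 69/57 mod 79. 57⁻¹ ≡ 61 (mod 79) since 57·61 = 3477 ≡ 1, so λ ≡ 22.
  x = λ² - 20 - 77 = 484 - 97 ≡ 71; y = λ·(20 - 71) - 76 ≡ 66. → (71, 66)
7P: (71, 66) + (77, 66). λ = (66 - 66)/(77 - 71) ≡ 0/6 mod 79. 6⁻¹ ≡ 66 (mod 79), so λ ≡ 0.
  x = λ² - 71 - 77 = 0 - 148 ≡ 10; y = λ·(71 - 10) - 66 ≡ 13. → (10, 13)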